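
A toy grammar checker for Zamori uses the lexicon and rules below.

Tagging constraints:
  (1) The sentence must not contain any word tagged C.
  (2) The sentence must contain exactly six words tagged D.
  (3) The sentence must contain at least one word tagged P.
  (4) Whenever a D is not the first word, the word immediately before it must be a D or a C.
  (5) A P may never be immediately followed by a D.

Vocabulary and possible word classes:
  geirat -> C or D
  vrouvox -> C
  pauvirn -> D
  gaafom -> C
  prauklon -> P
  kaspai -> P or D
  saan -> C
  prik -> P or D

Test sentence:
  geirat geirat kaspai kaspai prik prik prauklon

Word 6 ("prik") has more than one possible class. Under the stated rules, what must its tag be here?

Candidates per position — 1:geirat {C,D}; 2:geirat {C,D}; 3:kaspai {P,D}; 4:kaspai {P,D}; 5:prik {P,D}; 6:prik {P,D}; 7:prauklon {P}.
Position 1: tagging it C would leave rule 1 unsatisfiable, so it must be D.
Position 2: tagging it C would leave rule 1 unsatisfiable, so it must be D.
Position 3: tagging it P would leave rule 2 unsatisfiable, so it must be D.
Position 4: tagging it P would leave rule 2 unsatisfiable, so it must be D.
Position 5: tagging it P would leave rule 2 unsatisfiable, so it must be D.
Position 6: tagging it P would leave rule 2 unsatisfiable, so it must be D.
That leaves exactly one tagging: D D D D D D P.
Check: rule 1 satisfied; rule 2 satisfied; rule 3 satisfied; rule 4 satisfied; rule 5 satisfied.

D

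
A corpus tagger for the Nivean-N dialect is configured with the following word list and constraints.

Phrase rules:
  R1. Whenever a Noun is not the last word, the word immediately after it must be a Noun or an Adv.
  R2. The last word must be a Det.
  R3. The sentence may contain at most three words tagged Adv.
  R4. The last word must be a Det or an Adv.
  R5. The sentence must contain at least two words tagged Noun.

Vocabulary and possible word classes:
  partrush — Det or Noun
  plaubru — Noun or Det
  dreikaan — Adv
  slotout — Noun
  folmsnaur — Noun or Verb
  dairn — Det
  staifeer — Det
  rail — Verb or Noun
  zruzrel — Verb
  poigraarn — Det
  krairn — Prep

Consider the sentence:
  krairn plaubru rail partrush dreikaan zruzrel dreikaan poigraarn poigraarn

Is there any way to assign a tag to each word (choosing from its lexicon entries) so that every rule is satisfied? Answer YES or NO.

YES

Candidates per position — 1:krairn {Prep}; 2:plaubru {Noun,Det}; 3:rail {Verb,Noun}; 4:partrush {Det,Noun}; 5:dreikaan {Adv}; 6:zruzrel {Verb}; 7:dreikaan {Adv}; 8:poigraarn {Det}; 9:poigraarn {Det}.
One satisfying assignment: Prep Det Noun Noun Adv Verb Adv Det Det.
Verifying each rule — rule 1 ok; rule 2 ok; rule 3 ok; rule 4 ok; rule 5 ok.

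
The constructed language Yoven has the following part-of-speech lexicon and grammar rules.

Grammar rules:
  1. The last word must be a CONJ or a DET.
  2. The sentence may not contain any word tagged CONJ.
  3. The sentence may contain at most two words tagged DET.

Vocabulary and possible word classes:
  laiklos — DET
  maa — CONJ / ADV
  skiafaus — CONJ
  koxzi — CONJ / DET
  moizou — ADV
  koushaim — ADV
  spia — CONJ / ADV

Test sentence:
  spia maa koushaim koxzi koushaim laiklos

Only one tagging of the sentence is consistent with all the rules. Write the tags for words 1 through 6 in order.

Candidates per position — 1:spia {CONJ,ADV}; 2:maa {CONJ,ADV}; 3:koushaim {ADV}; 4:koxzi {CONJ,DET}; 5:koushaim {ADV}; 6:laiklos {DET}.
Word 1 cannot be CONJ — rule 2 would then fail for every completion. It is ADV.
Word 2 cannot be CONJ — rule 2 would then fail for every completion. It is ADV.
Word 4 cannot be CONJ — rule 2 would then fail for every completion. It is DET.
The unique satisfying tagging is: ADV ADV ADV DET ADV DET.
Check: rule 1 satisfied; rule 2 satisfied; rule 3 satisfied.

ADV ADV ADV DET ADV DET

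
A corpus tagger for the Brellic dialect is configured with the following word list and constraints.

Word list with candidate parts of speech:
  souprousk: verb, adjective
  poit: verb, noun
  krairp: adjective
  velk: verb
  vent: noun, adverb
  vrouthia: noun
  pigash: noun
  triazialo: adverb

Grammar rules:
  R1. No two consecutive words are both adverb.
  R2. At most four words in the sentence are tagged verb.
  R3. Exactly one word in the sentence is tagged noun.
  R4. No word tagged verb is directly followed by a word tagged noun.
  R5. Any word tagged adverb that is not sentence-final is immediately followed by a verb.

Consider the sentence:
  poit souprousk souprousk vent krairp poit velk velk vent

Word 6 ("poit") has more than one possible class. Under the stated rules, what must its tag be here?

Candidates per position — 1:poit {verb,noun}; 2:souprousk {verb,adjective}; 3:souprousk {verb,adjective}; 4:vent {noun,adverb}; 5:krairp {adjective}; 6:poit {verb,noun}; 7:velk {verb}; 8:velk {verb}; 9:vent {noun,adverb}.
At position 4, choosing adverb makes rule 5 impossible to satisfy; hence noun.
At position 6, choosing noun makes rule 3 impossible to satisfy; hence verb.
At position 9, choosing noun makes rule 3 impossible to satisfy; hence adverb.
At position 1, choosing noun makes rule 3 impossible to satisfy; hence verb.
At position 2, choosing verb makes rule 2 impossible to satisfy; hence adjective.
At position 3, choosing verb makes rule 2 impossible to satisfy; hence adjective.
The only consistent sequence is: verb adjective adjective noun adjective verb verb verb adverb.
Check: rule 1 ok; rule 2 ok; rule 3 ok; rule 4 ok; rule 5 ok.

verb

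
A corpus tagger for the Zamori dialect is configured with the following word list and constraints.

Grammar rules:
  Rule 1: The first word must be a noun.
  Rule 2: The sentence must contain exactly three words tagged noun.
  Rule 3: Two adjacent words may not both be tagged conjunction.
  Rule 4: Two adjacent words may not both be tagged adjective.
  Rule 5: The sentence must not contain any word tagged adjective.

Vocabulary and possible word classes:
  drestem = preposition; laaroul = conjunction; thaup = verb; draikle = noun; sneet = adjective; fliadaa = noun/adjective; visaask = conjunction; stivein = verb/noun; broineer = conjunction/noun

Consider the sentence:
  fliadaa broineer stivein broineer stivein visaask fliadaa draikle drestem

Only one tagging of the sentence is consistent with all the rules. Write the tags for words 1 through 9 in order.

noun conjunction verb conjunction verb conjunction noun noun preposition

Candidates per position — 1:fliadaa {noun,adjective}; 2:broineer {conjunction,noun}; 3:stivein {verb,noun}; 4:broineer {conjunction,noun}; 5:stivein {verb,noun}; 6:visaask {conjunction}; 7:fliadaa {noun,adjective}; 8:draikle {noun}; 9:drestem {preposition}.
Word 1 cannot be adjective — rule 1 would then fail for every completion. It is noun.
Word 7 cannot be adjective — rule 5 would then fail for every completion. It is noun.
Word 2 cannot be noun — rule 2 would then fail for every completion. It is conjunction.
Word 3 cannot be noun — rule 2 would then fail for every completion. It is verb.
Word 4 cannot be noun — rule 2 would then fail for every completion. It is conjunction.
Word 5 cannot be noun — rule 2 would then fail for every completion. It is verb.
That leaves exactly one tagging: noun conjunction verb conjunction verb conjunction noun noun preposition.
Check: rule 1 holds; rule 2 holds; rule 3 holds; rule 4 holds; rule 5 holds.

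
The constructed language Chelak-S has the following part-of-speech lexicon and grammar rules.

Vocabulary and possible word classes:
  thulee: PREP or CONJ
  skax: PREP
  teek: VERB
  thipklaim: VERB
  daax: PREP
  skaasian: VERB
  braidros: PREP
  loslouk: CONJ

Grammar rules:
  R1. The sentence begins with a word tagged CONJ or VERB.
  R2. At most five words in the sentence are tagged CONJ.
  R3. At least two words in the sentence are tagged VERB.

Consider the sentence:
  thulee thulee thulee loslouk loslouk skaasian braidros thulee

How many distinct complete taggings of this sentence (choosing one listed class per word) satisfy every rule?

0

Candidates per position — 1:thulee {PREP,CONJ}; 2:thulee {PREP,CONJ}; 3:thulee {PREP,CONJ}; 4:loslouk {CONJ}; 5:loslouk {CONJ}; 6:skaasian {VERB}; 7:braidros {PREP}; 8:thulee {PREP,CONJ}.
There are 16 candidate sequences in total.
Rule 3 cannot be satisfied by any choice of tags from the lexicon.
So there is no consistent tagging.
Count = 0.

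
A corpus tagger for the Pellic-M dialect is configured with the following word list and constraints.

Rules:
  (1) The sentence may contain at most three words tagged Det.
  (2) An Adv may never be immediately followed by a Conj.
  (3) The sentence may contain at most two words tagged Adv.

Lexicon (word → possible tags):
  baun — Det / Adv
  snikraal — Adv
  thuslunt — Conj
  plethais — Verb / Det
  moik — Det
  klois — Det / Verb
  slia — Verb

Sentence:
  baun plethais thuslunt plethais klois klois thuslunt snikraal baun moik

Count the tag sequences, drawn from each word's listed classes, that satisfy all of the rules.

11

Candidates per position — 1:baun {Det,Adv}; 2:plethais {Verb,Det}; 3:thuslunt {Conj}; 4:plethais {Verb,Det}; 5:klois {Det,Verb}; 6:klois {Det,Verb}; 7:thuslunt {Conj}; 8:snikraal {Adv}; 9:baun {Det,Adv}; 10:moik {Det}.
There are 64 candidate sequences in total.
Checking each against the rules leaves 11 sequences.
Count = 11.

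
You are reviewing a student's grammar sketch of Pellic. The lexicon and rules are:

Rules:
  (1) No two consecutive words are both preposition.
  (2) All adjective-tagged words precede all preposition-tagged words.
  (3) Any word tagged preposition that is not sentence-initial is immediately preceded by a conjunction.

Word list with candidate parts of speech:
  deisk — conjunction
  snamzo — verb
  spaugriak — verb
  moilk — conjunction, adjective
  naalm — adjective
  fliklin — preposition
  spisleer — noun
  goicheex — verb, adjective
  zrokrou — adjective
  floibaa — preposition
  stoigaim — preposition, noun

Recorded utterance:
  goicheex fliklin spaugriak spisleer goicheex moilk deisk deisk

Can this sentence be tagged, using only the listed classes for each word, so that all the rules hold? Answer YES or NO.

NO

Candidates per position — 1:goicheex {verb,adjective}; 2:fliklin {preposition}; 3:spaugriak {verb}; 4:spisleer {noun}; 5:goicheex {verb,adjective}; 6:moilk {conjunction,adjective}; 7:deisk {conjunction}; 8:deisk {conjunction}.
Rule 3 cannot be satisfied by any choice of tags from the lexicon.
So there is no consistent tagging.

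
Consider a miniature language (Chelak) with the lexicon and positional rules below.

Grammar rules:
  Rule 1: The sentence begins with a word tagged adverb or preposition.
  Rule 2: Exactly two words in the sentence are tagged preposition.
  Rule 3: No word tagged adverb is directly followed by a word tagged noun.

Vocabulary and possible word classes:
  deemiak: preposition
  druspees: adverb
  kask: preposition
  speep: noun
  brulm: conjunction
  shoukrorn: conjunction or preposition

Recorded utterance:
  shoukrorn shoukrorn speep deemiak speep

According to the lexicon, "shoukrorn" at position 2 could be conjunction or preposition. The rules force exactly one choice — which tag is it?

Candidates per position — 1:shoukrorn {conjunction,preposition}; 2:shoukrorn {conjunction,preposition}; 3:speep {noun}; 4:deemiak {preposition}; 5:speep {noun}.
At position 1, choosing conjunction makes rule 1 impossible to satisfy; hence preposition.
At position 2, choosing preposition makes rule 2 impossible to satisfy; hence conjunction.
So the tagging must be: preposition conjunction noun preposition noun.
Verifying each rule — rule 1 satisfied; rule 2 satisfied; rule 3 satisfied.

conjunction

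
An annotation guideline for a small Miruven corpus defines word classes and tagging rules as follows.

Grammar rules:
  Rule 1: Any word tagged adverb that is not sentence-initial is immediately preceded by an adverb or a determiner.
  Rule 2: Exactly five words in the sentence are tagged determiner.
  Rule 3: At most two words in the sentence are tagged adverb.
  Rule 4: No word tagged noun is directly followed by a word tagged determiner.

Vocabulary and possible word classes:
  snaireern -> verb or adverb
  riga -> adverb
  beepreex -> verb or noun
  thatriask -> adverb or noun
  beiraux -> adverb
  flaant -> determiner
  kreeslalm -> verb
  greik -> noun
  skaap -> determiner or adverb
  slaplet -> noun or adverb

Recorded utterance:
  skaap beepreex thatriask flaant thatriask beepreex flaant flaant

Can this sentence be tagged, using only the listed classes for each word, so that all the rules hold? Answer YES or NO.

Candidates per position — 1:skaap {determiner,adverb}; 2:beepreex {verb,noun}; 3:thatriask {adverb,noun}; 4:flaant {determiner}; 5:thatriask {adverb,noun}; 6:beepreex {verb,noun}; 7:flaant {determiner}; 8:flaant {determiner}.
Rule 2 cannot be satisfied by any choice of tags from the lexicon.
So there is no consistent tagging.

NO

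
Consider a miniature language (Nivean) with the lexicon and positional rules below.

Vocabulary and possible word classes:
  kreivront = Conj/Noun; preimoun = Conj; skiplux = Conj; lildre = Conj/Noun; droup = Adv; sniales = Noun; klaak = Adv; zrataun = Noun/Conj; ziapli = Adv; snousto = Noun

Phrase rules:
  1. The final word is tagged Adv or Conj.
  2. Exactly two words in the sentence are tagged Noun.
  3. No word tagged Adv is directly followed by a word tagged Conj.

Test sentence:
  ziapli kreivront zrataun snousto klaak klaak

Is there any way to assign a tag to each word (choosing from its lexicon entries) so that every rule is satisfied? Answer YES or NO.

Candidates per position — 1:ziapli {Adv}; 2:kreivront {Conj,Noun}; 3:zrataun {Noun,Conj}; 4:snousto {Noun}; 5:klaak {Adv}; 6:klaak {Adv}.
One satisfying assignment: Adv Noun Conj Noun Adv Adv.
Checking: rule 1 satisfied; rule 2 satisfied; rule 3 satisfied.

YES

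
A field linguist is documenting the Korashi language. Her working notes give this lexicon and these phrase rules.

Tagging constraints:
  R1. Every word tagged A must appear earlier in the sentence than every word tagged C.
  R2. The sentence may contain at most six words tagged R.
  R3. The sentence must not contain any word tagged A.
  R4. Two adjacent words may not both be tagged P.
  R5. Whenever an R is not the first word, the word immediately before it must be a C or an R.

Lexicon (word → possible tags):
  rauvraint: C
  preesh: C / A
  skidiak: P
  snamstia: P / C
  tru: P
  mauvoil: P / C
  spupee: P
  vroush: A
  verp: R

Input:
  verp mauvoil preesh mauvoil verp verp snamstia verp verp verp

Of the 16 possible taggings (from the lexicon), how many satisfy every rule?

2

Candidates per position — 1:verp {R}; 2:mauvoil {P,C}; 3:preesh {C,A}; 4:mauvoil {P,C}; 5:verp {R}; 6:verp {R}; 7:snamstia {P,C}; 8:verp {R}; 9:verp {R}; 10:verp {R}.
There are 16 candidate sequences in total.
The sequences that satisfy every rule: R P C C R R C R R R; R C C C R R C R R R.
Count = 2.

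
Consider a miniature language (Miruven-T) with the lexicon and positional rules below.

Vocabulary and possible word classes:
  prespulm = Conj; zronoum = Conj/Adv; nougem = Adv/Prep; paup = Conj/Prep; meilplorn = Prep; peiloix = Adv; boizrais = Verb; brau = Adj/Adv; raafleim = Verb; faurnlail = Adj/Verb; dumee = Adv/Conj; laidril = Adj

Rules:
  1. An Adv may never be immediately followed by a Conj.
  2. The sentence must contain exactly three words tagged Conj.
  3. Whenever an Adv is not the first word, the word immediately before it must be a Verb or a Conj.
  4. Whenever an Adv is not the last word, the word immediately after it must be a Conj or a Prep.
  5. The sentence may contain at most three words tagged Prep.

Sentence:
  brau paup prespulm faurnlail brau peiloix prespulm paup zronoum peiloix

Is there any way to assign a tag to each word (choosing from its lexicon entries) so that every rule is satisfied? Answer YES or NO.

NO

Candidates per position — 1:brau {Adj,Adv}; 2:paup {Conj,Prep}; 3:prespulm {Conj}; 4:faurnlail {Adj,Verb}; 5:brau {Adj,Adv}; 6:peiloix {Adv}; 7:prespulm {Conj}; 8:paup {Conj,Prep}; 9:zronoum {Conj,Adv}; 10:peiloix {Adv}.
Rule 1 cannot be satisfied by any choice of tags from the lexicon.
So there is no consistent tagging.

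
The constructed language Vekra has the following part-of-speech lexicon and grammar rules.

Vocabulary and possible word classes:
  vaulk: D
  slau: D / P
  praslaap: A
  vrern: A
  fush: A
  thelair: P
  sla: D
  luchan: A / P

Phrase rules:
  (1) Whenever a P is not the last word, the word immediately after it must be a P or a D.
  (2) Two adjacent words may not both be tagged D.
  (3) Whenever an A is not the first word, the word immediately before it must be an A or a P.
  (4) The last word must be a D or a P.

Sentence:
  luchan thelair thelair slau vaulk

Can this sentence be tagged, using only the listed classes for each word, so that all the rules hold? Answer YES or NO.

YES

Candidates per position — 1:luchan {A,P}; 2:thelair {P}; 3:thelair {P}; 4:slau {D,P}; 5:vaulk {D}.
One satisfying assignment: P P P P D.
Check: rule 1 ok; rule 2 ok; rule 3 ok; rule 4 ok.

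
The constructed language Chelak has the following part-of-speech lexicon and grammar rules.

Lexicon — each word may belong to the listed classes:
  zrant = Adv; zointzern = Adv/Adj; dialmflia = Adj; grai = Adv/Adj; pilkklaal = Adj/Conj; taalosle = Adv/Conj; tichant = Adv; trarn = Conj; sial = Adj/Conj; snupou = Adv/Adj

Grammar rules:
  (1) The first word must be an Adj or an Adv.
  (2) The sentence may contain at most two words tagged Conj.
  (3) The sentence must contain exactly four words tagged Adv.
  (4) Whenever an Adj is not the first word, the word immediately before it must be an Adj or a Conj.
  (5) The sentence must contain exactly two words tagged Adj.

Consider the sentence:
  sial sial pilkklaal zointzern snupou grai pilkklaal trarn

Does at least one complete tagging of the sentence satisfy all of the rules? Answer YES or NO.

NO

Candidates per position — 1:sial {Adj,Conj}; 2:sial {Adj,Conj}; 3:pilkklaal {Adj,Conj}; 4:zointzern {Adv,Adj}; 5:snupou {Adv,Adj}; 6:grai {Adv,Adj}; 7:pilkklaal {Adj,Conj}; 8:trarn {Conj}.
Rule 3 cannot be satisfied by any choice of tags from the lexicon.
So there is no consistent tagging.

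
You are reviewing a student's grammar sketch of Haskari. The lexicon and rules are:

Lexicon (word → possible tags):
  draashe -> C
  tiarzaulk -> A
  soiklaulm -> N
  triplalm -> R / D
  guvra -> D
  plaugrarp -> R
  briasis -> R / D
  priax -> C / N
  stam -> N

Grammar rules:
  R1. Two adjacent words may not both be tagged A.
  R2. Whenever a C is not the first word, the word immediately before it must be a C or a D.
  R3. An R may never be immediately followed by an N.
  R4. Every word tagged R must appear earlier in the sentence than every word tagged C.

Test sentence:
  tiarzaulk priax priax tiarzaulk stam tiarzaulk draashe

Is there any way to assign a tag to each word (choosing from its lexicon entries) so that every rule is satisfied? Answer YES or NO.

Candidates per position — 1:tiarzaulk {A}; 2:priax {C,N}; 3:priax {C,N}; 4:tiarzaulk {A}; 5:stam {N}; 6:tiarzaulk {A}; 7:draashe {C}.
Rule 2 cannot be satisfied by any choice of tags from the lexicon.
So there is no consistent tagging.

NO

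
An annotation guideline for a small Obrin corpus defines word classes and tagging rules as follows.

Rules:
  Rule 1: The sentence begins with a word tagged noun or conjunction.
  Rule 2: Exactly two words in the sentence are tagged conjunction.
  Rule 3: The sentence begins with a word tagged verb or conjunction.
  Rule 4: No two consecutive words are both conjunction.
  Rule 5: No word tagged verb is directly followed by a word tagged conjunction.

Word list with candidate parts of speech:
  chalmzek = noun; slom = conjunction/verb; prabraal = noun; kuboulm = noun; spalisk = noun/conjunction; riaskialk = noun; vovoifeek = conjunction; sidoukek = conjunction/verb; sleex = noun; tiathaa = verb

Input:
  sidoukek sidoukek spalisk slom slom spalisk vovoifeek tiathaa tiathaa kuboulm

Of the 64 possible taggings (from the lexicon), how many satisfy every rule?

Candidates per position — 1:sidoukek {conjunction,verb}; 2:sidoukek {conjunction,verb}; 3:spalisk {noun,conjunction}; 4:slom {conjunction,verb}; 5:slom {conjunction,verb}; 6:spalisk {noun,conjunction}; 7:vovoifeek {conjunction}; 8:tiathaa {verb}; 9:tiathaa {verb}; 10:kuboulm {noun}.
There are 64 candidate sequences in total.
The sequences that satisfy every rule: conjunction verb noun verb verb noun conjunction verb verb noun.
Count = 1.

1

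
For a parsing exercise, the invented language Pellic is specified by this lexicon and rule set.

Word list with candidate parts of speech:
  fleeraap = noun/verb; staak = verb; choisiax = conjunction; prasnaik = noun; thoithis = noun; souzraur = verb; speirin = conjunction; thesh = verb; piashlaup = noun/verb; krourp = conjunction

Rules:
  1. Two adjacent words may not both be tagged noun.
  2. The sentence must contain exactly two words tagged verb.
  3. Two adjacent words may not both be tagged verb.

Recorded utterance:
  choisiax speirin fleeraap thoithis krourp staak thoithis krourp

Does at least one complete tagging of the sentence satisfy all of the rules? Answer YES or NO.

YES

Candidates per position — 1:choisiax {conjunction}; 2:speirin {conjunction}; 3:fleeraap {noun,verb}; 4:thoithis {noun}; 5:krourp {conjunction}; 6:staak {verb}; 7:thoithis {noun}; 8:krourp {conjunction}.
One satisfying assignment: conjunction conjunction verb noun conjunction verb noun conjunction.
Checking: rule 1 satisfied; rule 2 satisfied; rule 3 satisfied.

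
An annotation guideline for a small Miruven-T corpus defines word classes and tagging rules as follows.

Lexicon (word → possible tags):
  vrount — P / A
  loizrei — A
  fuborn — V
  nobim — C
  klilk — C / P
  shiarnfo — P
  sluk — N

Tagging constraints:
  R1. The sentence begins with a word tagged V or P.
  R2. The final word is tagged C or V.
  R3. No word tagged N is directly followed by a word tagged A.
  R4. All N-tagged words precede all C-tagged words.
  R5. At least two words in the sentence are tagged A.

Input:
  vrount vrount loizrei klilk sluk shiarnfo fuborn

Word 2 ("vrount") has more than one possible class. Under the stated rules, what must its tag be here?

A

Candidates per position — 1:vrount {P,A}; 2:vrount {P,A}; 3:loizrei {A}; 4:klilk {C,P}; 5:sluk {N}; 6:shiarnfo {P}; 7:fuborn {V}.
Position 1: tagging it A would leave rule 1 unsatisfiable, so it must be P.
Position 2: tagging it P would leave rule 5 unsatisfiable, so it must be A.
Position 4: tagging it C would leave rule 4 unsatisfiable, so it must be P.
That leaves exactly one tagging: P A A P N P V.
Checking: rule 1 satisfied; rule 2 satisfied; rule 3 satisfied; rule 4 satisfied; rule 5 satisfied.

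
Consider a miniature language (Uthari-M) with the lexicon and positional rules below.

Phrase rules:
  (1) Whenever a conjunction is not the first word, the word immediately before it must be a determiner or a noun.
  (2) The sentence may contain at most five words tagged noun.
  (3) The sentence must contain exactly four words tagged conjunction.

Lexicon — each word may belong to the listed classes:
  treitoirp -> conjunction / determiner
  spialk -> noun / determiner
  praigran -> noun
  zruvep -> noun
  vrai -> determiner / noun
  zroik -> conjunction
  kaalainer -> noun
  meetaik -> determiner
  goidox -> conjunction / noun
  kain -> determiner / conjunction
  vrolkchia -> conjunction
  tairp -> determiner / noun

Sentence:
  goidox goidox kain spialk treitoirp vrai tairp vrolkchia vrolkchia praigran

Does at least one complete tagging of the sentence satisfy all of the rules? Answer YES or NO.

NO

Candidates per position — 1:goidox {conjunction,noun}; 2:goidox {conjunction,noun}; 3:kain {determiner,conjunction}; 4:spialk {noun,determiner}; 5:treitoirp {conjunction,determiner}; 6:vrai {determiner,noun}; 7:tairp {determiner,noun}; 8:vrolkchia {conjunction}; 9:vrolkchia {conjunction}; 10:praigran {noun}.
Rule 1 cannot be satisfied by any choice of tags from the lexicon.
So there is no consistent tagging.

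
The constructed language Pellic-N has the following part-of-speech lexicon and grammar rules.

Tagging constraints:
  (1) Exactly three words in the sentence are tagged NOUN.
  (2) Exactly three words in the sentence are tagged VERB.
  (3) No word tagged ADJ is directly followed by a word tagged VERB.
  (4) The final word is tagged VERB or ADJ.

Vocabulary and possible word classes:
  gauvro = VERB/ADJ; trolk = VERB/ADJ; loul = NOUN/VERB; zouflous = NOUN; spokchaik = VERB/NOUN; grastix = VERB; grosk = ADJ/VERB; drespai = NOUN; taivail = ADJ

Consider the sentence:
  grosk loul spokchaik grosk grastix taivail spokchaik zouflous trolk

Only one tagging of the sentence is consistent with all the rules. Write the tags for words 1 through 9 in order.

ADJ NOUN VERB VERB VERB ADJ NOUN NOUN ADJ

Candidates per position — 1:grosk {ADJ,VERB}; 2:loul {NOUN,VERB}; 3:spokchaik {VERB,NOUN}; 4:grosk {ADJ,VERB}; 5:grastix {VERB}; 6:taivail {ADJ}; 7:spokchaik {VERB,NOUN}; 8:zouflous {NOUN}; 9:trolk {VERB,ADJ}.
If word 4 were ADJ, no tagging could satisfy rule 3; so word 4 is VERB.
If word 7 were VERB, no tagging could satisfy rule 3; so word 7 is NOUN.
The remaining ambiguous positions (1, 2, 3, 9) are resolved jointly — only one combination satisfies every rule.
The unique satisfying tagging is: ADJ NOUN VERB VERB VERB ADJ NOUN NOUN ADJ.
Check: rule 1 ✓; rule 2 ✓; rule 3 ✓; rule 4 ✓.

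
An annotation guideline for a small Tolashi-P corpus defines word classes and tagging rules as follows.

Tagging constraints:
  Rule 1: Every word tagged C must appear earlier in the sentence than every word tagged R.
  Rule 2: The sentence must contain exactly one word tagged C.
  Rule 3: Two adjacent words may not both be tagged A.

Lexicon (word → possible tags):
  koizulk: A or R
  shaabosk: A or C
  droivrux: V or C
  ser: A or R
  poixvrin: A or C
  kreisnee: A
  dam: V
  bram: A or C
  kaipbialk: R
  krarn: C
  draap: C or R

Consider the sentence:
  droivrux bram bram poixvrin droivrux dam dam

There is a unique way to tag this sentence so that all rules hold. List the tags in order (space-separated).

Candidates per position — 1:droivrux {V,C}; 2:bram {A,C}; 3:bram {A,C}; 4:poixvrin {A,C}; 5:droivrux {V,C}; 6:dam {V}; 7:dam {V}.
The remaining ambiguous positions (1, 2, 3, 4, 5) are resolved jointly — only one combination satisfies every rule.
The unique satisfying tagging is: V A C A V V V.
Check: rule 1 ✓; rule 2 ✓; rule 3 ✓.

V A C A V V V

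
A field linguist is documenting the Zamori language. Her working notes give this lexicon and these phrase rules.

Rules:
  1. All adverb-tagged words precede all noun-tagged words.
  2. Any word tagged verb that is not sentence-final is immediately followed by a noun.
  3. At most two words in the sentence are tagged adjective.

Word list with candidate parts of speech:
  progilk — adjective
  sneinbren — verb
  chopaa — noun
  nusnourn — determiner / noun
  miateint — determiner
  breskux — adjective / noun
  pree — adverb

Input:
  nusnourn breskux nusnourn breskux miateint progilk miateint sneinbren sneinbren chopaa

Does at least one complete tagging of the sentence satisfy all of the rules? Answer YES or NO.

Candidates per position — 1:nusnourn {determiner,noun}; 2:breskux {adjective,noun}; 3:nusnourn {determiner,noun}; 4:breskux {adjective,noun}; 5:miateint {determiner}; 6:progilk {adjective}; 7:miateint {determiner}; 8:sneinbren {verb}; 9:sneinbren {verb}; 10:chopaa {noun}.
Rule 2 cannot be satisfied by any choice of tags from the lexicon.
So there is no consistent tagging.

NO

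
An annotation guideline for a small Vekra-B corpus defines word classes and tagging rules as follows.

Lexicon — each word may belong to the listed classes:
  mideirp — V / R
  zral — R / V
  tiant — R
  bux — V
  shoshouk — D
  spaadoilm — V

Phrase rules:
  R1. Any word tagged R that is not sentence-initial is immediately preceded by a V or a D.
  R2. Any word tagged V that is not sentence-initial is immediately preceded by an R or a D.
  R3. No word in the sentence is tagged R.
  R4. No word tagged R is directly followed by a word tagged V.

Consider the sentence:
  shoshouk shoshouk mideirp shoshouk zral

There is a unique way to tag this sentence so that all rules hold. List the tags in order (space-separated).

Candidates per position — 1:shoshouk {D}; 2:shoshouk {D}; 3:mideirp {V,R}; 4:shoshouk {D}; 5:zral {R,V}.
Word 3 cannot be R — rule 3 would then fail for every completion. It is V.
Word 5 cannot be R — rule 3 would then fail for every completion. It is V.
That leaves exactly one tagging: D D V D V.
Check: rule 1 holds; rule 2 holds; rule 3 holds; rule 4 holds.

D D V D V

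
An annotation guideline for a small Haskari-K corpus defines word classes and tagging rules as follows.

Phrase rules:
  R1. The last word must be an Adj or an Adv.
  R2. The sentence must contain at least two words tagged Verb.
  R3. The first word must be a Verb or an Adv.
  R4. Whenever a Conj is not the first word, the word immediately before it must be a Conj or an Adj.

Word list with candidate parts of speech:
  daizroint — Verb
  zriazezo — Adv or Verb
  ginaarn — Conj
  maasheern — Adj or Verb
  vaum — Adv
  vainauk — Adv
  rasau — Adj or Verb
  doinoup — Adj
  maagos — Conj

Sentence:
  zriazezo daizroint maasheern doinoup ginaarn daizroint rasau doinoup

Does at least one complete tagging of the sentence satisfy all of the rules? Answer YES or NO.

Candidates per position — 1:zriazezo {Adv,Verb}; 2:daizroint {Verb}; 3:maasheern {Adj,Verb}; 4:doinoup {Adj}; 5:ginaarn {Conj}; 6:daizroint {Verb}; 7:rasau {Adj,Verb}; 8:doinoup {Adj}.
One satisfying assignment: Verb Verb Verb Adj Conj Verb Adj Adj.
Check: rule 1 holds; rule 2 holds; rule 3 holds; rule 4 holds.

YES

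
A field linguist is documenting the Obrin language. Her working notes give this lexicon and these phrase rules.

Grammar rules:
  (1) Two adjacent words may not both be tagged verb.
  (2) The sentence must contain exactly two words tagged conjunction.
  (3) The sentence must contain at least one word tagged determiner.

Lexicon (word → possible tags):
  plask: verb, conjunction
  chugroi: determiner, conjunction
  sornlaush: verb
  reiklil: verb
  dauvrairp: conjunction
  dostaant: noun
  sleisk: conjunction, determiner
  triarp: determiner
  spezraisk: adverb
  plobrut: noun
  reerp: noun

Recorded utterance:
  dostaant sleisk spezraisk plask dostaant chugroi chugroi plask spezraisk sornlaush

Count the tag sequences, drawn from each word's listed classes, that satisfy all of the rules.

10

Candidates per position — 1:dostaant {noun}; 2:sleisk {conjunction,determiner}; 3:spezraisk {adverb}; 4:plask {verb,conjunction}; 5:dostaant {noun}; 6:chugroi {determiner,conjunction}; 7:chugroi {determiner,conjunction}; 8:plask {verb,conjunction}; 9:spezraisk {adverb}; 10:sornlaush {verb}.
There are 32 candidate sequences in total.
Checking each against the rules leaves 10 sequences.
Count = 10.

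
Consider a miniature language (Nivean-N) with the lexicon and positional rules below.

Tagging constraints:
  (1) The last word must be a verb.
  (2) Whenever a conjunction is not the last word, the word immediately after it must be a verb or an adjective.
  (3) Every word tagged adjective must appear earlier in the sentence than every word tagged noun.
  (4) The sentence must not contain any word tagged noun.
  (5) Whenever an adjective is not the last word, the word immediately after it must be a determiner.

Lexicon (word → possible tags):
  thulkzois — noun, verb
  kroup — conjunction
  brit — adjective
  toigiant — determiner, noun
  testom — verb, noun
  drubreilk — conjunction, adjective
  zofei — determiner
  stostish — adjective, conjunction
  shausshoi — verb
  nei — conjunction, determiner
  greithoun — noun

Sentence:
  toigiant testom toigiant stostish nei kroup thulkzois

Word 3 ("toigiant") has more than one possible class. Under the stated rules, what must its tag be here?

Candidates per position — 1:toigiant {determiner,noun}; 2:testom {verb,noun}; 3:toigiant {determiner,noun}; 4:stostish {adjective,conjunction}; 5:nei {conjunction,determiner}; 6:kroup {conjunction}; 7:thulkzois {noun,verb}.
If word 1 were noun, no tagging could satisfy rule 4; so word 1 is determiner.
If word 2 were noun, no tagging could satisfy rule 4; so word 2 is verb.
If word 3 were noun, no tagging could satisfy rule 4; so word 3 is determiner.
If word 4 were conjunction, no tagging could satisfy rule 2; so word 4 is adjective.
If word 5 were conjunction, no tagging could satisfy rule 2; so word 5 is determiner.
If word 7 were noun, no tagging could satisfy rule 1; so word 7 is verb.
The only consistent sequence is: determiner verb determiner adjective determiner conjunction verb.
Check: rule 1 satisfied; rule 2 satisfied; rule 3 satisfied; rule 4 satisfied; rule 5 satisfied.

determiner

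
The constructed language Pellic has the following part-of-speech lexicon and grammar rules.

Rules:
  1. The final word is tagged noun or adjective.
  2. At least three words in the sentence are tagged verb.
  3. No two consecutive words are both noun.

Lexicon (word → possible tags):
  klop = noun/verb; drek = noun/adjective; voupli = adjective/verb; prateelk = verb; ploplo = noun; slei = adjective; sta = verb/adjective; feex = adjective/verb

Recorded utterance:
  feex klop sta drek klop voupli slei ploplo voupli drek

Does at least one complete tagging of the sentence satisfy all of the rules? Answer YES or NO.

YES

Candidates per position — 1:feex {adjective,verb}; 2:klop {noun,verb}; 3:sta {verb,adjective}; 4:drek {noun,adjective}; 5:klop {noun,verb}; 6:voupli {adjective,verb}; 7:slei {adjective}; 8:ploplo {noun}; 9:voupli {adjective,verb}; 10:drek {noun,adjective}.
One satisfying assignment: verb verb verb noun verb adjective adjective noun adjective adjective.
Verifying each rule — rule 1 ok; rule 2 ok; rule 3 ok.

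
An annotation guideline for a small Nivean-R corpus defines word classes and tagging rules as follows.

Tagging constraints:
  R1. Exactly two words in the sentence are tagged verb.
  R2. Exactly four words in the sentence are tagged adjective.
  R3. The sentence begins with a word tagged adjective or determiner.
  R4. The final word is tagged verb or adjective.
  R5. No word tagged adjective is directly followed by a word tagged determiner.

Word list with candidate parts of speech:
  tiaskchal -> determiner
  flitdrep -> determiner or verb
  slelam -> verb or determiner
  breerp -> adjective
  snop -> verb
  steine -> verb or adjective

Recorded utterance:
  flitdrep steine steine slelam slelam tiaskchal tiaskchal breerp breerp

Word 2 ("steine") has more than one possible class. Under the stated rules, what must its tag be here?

Candidates per position — 1:flitdrep {determiner,verb}; 2:steine {verb,adjective}; 3:steine {verb,adjective}; 4:slelam {verb,determiner}; 5:slelam {verb,determiner}; 6:tiaskchal {determiner}; 7:tiaskchal {determiner}; 8:breerp {adjective}; 9:breerp {adjective}.
If word 1 were verb, no tagging could satisfy rule 3; so word 1 is determiner.
If word 2 were verb, no tagging could satisfy rule 2; so word 2 is adjective.
If word 3 were verb, no tagging could satisfy rule 2; so word 3 is adjective.
If word 4 were determiner, no tagging could satisfy rule 1; so word 4 is verb.
If word 5 were determiner, no tagging could satisfy rule 1; so word 5 is verb.
That leaves exactly one tagging: determiner adjective adjective verb verb determiner determiner adjective adjective.
Checking: rule 1 holds; rule 2 holds; rule 3 holds; rule 4 holds; rule 5 holds.

adjective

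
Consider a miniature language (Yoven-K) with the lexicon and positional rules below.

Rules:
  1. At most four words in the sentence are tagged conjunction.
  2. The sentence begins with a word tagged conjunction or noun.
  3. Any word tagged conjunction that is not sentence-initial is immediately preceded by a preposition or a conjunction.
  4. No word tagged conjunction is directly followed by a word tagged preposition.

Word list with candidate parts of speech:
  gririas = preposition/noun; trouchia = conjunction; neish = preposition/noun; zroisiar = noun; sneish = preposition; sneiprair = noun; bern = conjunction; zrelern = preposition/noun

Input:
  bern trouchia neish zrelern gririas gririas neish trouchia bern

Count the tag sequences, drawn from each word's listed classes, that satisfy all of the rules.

Candidates per position — 1:bern {conjunction}; 2:trouchia {conjunction}; 3:neish {preposition,noun}; 4:zrelern {preposition,noun}; 5:gririas {preposition,noun}; 6:gririas {preposition,noun}; 7:neish {preposition,noun}; 8:trouchia {conjunction}; 9:bern {conjunction}.
There are 32 candidate sequences in total.
Checking each against the rules leaves 8 sequences.
Count = 8.

8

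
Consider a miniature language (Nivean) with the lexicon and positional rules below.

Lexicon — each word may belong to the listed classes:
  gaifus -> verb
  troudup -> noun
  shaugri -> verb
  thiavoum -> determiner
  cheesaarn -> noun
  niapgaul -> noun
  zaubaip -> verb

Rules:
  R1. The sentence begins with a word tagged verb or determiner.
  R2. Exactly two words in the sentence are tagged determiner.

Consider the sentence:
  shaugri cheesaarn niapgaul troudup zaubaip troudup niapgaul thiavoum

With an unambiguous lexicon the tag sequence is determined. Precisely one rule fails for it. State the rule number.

Fixed tagging: verb noun noun noun verb noun noun determiner.
Applying the rules: R1 ✓, R2 ✗.
Only rule 2 fails.

2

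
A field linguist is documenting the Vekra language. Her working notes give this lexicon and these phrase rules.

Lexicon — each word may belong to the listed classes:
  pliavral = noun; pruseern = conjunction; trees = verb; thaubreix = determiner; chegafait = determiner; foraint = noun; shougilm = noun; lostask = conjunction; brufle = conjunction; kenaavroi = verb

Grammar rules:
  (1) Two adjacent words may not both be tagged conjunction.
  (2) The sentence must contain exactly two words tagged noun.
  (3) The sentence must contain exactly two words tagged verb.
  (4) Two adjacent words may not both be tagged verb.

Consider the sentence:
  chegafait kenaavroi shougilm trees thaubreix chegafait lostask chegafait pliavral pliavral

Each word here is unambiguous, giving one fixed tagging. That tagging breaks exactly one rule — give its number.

2

Fixed tagging: determiner verb noun verb determiner determiner conjunction determiner noun noun.
Applying the rules: R1 ok, R2 fails, R3 ok, R4 ok.
Only rule 2 fails.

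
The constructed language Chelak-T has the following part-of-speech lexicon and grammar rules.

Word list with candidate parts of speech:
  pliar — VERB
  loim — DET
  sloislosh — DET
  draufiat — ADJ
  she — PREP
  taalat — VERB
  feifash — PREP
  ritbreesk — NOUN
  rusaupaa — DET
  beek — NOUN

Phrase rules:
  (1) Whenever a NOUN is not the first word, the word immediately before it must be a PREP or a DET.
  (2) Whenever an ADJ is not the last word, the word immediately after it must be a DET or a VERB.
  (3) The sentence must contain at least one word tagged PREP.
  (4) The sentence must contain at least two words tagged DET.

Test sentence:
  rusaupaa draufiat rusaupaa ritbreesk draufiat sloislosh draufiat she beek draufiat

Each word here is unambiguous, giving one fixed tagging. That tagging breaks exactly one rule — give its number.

2

Fixed tagging: DET ADJ DET NOUN ADJ DET ADJ PREP NOUN ADJ.
Rule check: R1 ok, R2 fails, R3 ok, R4 ok.
Only rule 2 fails.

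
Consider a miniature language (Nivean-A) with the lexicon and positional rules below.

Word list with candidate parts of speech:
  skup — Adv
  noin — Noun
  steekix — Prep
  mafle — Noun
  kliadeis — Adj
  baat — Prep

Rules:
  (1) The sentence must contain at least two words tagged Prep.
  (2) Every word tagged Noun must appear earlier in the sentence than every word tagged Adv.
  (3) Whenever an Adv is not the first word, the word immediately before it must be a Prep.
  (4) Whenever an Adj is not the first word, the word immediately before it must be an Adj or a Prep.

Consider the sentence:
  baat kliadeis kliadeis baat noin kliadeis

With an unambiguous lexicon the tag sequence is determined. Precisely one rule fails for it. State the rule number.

4

Fixed tagging: Prep Adj Adj Prep Noun Adj.
Applying the rules: R1 ✓, R2 ✓, R3 ✓, R4 ✗.
Only rule 4 fails.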